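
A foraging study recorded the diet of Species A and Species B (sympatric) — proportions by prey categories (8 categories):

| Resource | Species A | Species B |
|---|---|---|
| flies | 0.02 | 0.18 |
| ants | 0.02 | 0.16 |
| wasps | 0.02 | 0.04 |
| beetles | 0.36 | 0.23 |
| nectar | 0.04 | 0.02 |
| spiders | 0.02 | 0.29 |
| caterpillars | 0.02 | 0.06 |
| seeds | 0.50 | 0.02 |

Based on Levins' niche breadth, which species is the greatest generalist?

Σp_Aᵢ² = 0.02² + 0.02² + 0.02² + 0.36² + 0.04² + 0.02² + 0.02² + 0.50² = 0.0004 + 0.0004 + 0.0004 + 0.1296 + 0.0016 + 0.0004 + 0.0004 + 0.2500 = 0.3832
B_A = 1 / 0.3832 = 2.6096
Σp_Bᵢ² = 0.18² + 0.16² + 0.04² + 0.23² + 0.02² + 0.29² + 0.06² + 0.02² = 0.0324 + 0.0256 + 0.0016 + 0.0529 + 0.0004 + 0.0841 + 0.0036 + 0.0004 = 0.2010
B_B = 1 / 0.2010 = 4.9751
Highest B → broadest niche (most generalist): Species B (B = 4.98).

Species B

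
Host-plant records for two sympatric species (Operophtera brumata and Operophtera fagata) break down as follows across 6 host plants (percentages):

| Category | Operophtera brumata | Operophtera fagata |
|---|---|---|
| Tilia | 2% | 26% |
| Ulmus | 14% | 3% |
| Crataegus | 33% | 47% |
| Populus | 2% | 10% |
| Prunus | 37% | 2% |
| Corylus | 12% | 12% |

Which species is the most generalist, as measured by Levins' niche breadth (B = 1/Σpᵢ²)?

Convert percentages to proportions (divide by 100).
Σp_brumᵢ² = 0.02² + 0.14² + 0.33² + 0.02² + 0.37² + 0.12² = 0.0004 + 0.0196 + 0.1089 + 0.0004 + 0.1369 + 0.0144 = 0.2806
B_brum = 1 / 0.2806 = 3.5638
Σp_fagaᵢ² = 0.26² + 0.03² + 0.47² + 0.10² + 0.02² + 0.12² = 0.0676 + 0.0009 + 0.2209 + 0.0100 + 0.0004 + 0.0144 = 0.3142
B_faga = 1 / 0.3142 = 3.1827
Highest B → broadest niche (most generalist): Operophtera brumata (B = 3.56).

Operophtera brumata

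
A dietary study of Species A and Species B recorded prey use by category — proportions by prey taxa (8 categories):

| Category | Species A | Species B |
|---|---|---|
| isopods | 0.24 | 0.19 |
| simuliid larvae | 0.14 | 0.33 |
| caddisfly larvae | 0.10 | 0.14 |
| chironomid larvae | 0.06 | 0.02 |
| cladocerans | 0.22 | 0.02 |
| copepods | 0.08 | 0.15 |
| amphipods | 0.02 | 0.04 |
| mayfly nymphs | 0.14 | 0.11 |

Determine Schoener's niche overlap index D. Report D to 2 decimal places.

Σ|p₁ᵢ − p₂ᵢ| = 0.05 + 0.19 + 0.04 + 0.04 + 0.20 + 0.07 + 0.02 + 0.03 = 0.64
D = 1 − ½ × 0.64 = 1 − 0.320 = 0.6800

0.68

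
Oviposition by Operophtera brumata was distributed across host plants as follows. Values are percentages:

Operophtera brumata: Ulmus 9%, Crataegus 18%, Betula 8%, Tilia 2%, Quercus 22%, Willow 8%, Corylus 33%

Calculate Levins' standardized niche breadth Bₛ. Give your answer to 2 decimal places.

0.62

Convert percentages to proportions (divide by 100).
Σpᵢ² = 0.09² + 0.18² + 0.08² + 0.02² + 0.22² + 0.08² + 0.33² = 0.0081 + 0.0324 + 0.0064 + 0.0004 + 0.0484 + 0.0064 + 0.1089 = 0.2110
B = 1 / 0.2110 = 4.7393
Bₛ = (B − 1)/(n − 1) = (4.7393 − 1)/(7 − 1) = 3.7393/6 = 0.6232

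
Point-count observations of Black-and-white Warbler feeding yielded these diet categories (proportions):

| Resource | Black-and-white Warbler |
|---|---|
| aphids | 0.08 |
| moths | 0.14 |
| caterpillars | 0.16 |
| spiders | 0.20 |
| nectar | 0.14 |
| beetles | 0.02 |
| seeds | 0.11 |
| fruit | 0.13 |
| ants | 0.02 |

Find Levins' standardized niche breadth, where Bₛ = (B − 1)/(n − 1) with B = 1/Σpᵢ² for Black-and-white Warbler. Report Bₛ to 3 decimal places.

Σpᵢ² = 0.08² + 0.14² + 0.16² + 0.20² + 0.14² + 0.02² + 0.11² + 0.13² + 0.02² = 0.0064 + 0.0196 + 0.0256 + 0.0400 + 0.0196 + 0.0004 + 0.0121 + 0.0169 + 0.0004 = 0.1410
B = 1 / 0.1410 = 7.09220
Bₛ = (B − 1)/(n − 1) = (7.09220 − 1)/(9 − 1) = 6.09220/8 = 0.76153

0.762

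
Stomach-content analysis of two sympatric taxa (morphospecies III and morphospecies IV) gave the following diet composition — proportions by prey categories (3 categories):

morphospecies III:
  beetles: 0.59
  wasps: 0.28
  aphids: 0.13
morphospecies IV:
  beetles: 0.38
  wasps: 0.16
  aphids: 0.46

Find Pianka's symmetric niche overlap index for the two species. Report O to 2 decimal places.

Σ p₁ᵢp₂ᵢ = 0.2242 + 0.0448 + 0.0598 = 0.3288
Σp_1ᵢ² = 0.59² + 0.28² + 0.13² = 0.3481 + 0.0784 + 0.0169 = 0.4434
Σp_2ᵢ² = 0.38² + 0.16² + 0.46² = 0.1444 + 0.0256 + 0.2116 = 0.3816
O = 0.3288 / √(0.4434 × 0.3816) = 0.3288 / 0.41134 = 0.7993

0.80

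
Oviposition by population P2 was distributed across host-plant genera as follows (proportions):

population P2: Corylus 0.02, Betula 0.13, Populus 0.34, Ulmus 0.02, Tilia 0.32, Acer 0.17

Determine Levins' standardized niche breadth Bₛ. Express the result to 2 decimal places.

Σpᵢ² = 0.02² + 0.13² + 0.34² + 0.02² + 0.32² + 0.17² = 0.0004 + 0.0169 + 0.1156 + 0.0004 + 0.1024 + 0.0289 = 0.2646
B = 1 / 0.2646 = 3.7793
Bₛ = (B − 1)/(n − 1) = (3.7793 − 1)/(6 − 1) = 2.7793/5 = 0.5559

0.56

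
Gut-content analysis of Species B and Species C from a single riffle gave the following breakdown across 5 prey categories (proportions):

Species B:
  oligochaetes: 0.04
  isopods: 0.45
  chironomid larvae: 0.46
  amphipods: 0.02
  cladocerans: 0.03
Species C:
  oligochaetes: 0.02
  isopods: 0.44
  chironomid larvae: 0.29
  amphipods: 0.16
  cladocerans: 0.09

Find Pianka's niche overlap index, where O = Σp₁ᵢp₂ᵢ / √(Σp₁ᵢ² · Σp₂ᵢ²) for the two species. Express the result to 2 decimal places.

Σ p₁ᵢp₂ᵢ = 0.0008 + 0.1980 + 0.1334 + 0.0032 + 0.0027 = 0.3381
Σp_1ᵢ² = 0.04² + 0.45² + 0.46² + 0.02² + 0.03² = 0.0016 + 0.2025 + 0.2116 + 0.0004 + 0.0009 = 0.4170
Σp_2ᵢ² = 0.02² + 0.44² + 0.29² + 0.16² + 0.09² = 0.0004 + 0.1936 + 0.0841 + 0.0256 + 0.0081 = 0.3118
O = 0.3381 / √(0.4170 × 0.3118) = 0.3381 / 0.36058 = 0.9377

0.94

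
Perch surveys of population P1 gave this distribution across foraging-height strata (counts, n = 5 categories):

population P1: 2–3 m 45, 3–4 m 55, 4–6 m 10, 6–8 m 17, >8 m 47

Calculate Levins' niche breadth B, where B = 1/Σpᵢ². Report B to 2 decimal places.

Proportions for population P1 (n=174): 45/174=0.2586, 55/174=0.3161, 10/174=0.0575, 17/174=0.0977, 47/174=0.2701
Σpᵢ² = 0.2586² + 0.3161² + 0.0575² + 0.0977² + 0.2701² = 0.066874 + 0.099919 + 0.003306 + 0.009545 + 0.072954 = 0.252598
B = 1 / 0.252598 = 3.9589

3.96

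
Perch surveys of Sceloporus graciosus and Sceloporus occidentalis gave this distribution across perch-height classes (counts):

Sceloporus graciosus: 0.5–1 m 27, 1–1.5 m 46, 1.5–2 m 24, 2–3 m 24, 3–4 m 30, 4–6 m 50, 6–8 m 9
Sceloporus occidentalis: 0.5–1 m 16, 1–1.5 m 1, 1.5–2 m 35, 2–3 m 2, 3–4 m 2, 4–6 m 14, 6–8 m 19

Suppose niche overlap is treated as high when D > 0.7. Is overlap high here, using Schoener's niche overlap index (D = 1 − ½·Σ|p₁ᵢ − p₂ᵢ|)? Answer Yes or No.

No

Proportions for Sceloporus graciosus (n=210): 27/210=0.1286, 46/210=0.2190, 24/210=0.1143, 24/210=0.1143, 30/210=0.1429, 50/210=0.2381, 9/210=0.0429
Proportions for Sceloporus occidentalis (n=89): 16/89=0.1798, 1/89=0.0112, 35/89=0.3933, 2/89=0.0225, 2/89=0.0225, 14/89=0.1573, 19/89=0.2135
Σ|p₁ᵢ − p₂ᵢ| = 0.0512 + 0.2078 + 0.2790 + 0.0918 + 0.1204 + 0.0808 + 0.1706 = 1.0016
D = 1 − ½ × 1.0016 = 1 − 0.50080 = 0.49920
D = 0.49920 < 0.7 → No.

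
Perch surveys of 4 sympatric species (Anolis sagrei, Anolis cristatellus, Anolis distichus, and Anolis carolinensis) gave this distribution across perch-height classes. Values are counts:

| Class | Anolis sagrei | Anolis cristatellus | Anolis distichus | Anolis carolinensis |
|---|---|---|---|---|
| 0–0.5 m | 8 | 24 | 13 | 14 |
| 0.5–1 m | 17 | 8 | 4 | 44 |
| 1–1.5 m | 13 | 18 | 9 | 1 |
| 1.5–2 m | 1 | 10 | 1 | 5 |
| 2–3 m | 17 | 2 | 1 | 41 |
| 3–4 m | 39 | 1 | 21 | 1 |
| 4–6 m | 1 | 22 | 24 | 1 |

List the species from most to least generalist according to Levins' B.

Anolis cristatellus > Anolis distichus > Anolis sagrei > Anolis carolinensis

Proportions for Anolis sagrei (n=96): 8/96=0.0833, 17/96=0.1771, 13/96=0.1354, 1/96=0.0104, 17/96=0.1771, 39/96=0.4063, 1/96=0.0104
Proportions for Anolis cristatellus (n=85): 24/85=0.2824, 8/85=0.0941, 18/85=0.2118, 10/85=0.1176, 2/85=0.0235, 1/85=0.0118, 22/85=0.2588
Proportions for Anolis distichus (n=73): 13/73=0.1781, 4/73=0.0548, 9/73=0.1233, 1/73=0.0137, 1/73=0.0137, 21/73=0.2877, 24/73=0.3288
Proportions for Anolis carolinensis (n=107): 14/107=0.1308, 44/107=0.4112, 1/107=0.0093, 5/107=0.0467, 41/107=0.3832, 1/107=0.0093, 1/107=0.0093
Σp_sagrᵢ² = 0.0833² + 0.1771² + 0.1354² + 0.0104² + 0.1771² + 0.4063² + 0.0104² = 0.006939 + 0.031364 + 0.018333 + 0.000108 + 0.031364 + 0.165080 + 0.000108 = 0.253296
B_sagr = 1 / 0.253296 = 3.9480
Σp_crisᵢ² = 0.2824² + 0.0941² + 0.2118² + 0.1176² + 0.0235² + 0.0118² + 0.2588² = 0.079750 + 0.008855 + 0.044859 + 0.013830 + 0.000552 + 0.000139 + 0.066977 = 0.214962
B_cris = 1 / 0.214962 = 4.6520
Σp_distᵢ² = 0.1781² + 0.0548² + 0.1233² + 0.0137² + 0.0137² + 0.2877² + 0.3288² = 0.031720 + 0.003003 + 0.015203 + 0.000188 + 0.000188 + 0.082771 + 0.108109 = 0.241182
B_dist = 1 / 0.241182 = 4.1462
Σp_caroᵢ² = 0.1308² + 0.4112² + 0.0093² + 0.0467² + 0.3832² + 0.0093² + 0.0093² = 0.017109 + 0.169085 + 0.000086 + 0.002181 + 0.146842 + 0.000086 + 0.000086 = 0.335475
B_caro = 1 / 0.335475 = 2.9808
Ranking by B (broadest → narrowest): Anolis cristatellus (4.65) > Anolis distichus (4.15) > Anolis sagrei (3.95) > Anolis carolinensis (2.98)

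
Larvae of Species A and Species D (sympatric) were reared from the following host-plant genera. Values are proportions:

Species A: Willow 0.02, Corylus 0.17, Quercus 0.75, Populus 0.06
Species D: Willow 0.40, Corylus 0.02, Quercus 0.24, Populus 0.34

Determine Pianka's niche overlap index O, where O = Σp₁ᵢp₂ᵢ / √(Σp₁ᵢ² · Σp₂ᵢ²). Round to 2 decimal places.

Σ p₁ᵢp₂ᵢ = 0.0080 + 0.0034 + 0.1800 + 0.0204 = 0.2118
Σp_1ᵢ² = 0.02² + 0.17² + 0.75² + 0.06² = 0.0004 + 0.0289 + 0.5625 + 0.0036 = 0.5954
Σp_2ᵢ² = 0.40² + 0.02² + 0.24² + 0.34² = 0.1600 + 0.0004 + 0.0576 + 0.1156 = 0.3336
O = 0.2118 / √(0.5954 × 0.3336) = 0.2118 / 0.44567 = 0.4752

0.48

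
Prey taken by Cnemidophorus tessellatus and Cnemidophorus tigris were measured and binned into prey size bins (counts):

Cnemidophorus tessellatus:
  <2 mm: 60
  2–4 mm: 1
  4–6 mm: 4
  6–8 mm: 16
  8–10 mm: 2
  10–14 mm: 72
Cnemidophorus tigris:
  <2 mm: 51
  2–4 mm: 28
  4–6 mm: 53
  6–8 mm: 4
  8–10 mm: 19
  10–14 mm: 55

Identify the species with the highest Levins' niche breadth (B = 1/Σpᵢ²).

Cnemidophorus tigris

Proportions for Cnemidophorus tessellatus (n=155): 60/155=0.3871, 1/155=0.0065, 4/155=0.0258, 16/155=0.1032, 2/155=0.0129, 72/155=0.4645
Proportions for Cnemidophorus tigris (n=210): 51/210=0.2429, 28/210=0.1333, 53/210=0.2524, 4/210=0.0190, 19/210=0.0905, 55/210=0.2619
Σp_tessᵢ² = 0.3871² + 0.0065² + 0.0258² + 0.1032² + 0.0129² + 0.4645² = 0.149846 + 0.000042 + 0.000666 + 0.010650 + 0.000166 + 0.215760 = 0.377130
B_tess = 1 / 0.377130 = 2.6516
Σp_tigrᵢ² = 0.2429² + 0.1333² + 0.2524² + 0.0190² + 0.0905² + 0.2619² = 0.059000 + 0.017769 + 0.063706 + 0.000361 + 0.008190 + 0.068592 = 0.217618
B_tigr = 1 / 0.217618 = 4.5952
Highest B → broadest niche (most generalist): Cnemidophorus tigris (B = 4.60).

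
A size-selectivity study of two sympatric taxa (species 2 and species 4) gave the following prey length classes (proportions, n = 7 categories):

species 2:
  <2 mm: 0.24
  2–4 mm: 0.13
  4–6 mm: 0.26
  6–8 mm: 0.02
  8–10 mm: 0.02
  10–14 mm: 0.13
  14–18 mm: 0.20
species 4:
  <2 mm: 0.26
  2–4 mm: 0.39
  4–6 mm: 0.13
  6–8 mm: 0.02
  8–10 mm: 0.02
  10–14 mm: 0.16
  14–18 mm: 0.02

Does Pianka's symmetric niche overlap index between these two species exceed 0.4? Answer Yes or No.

Σ p₁ᵢp₂ᵢ = 0.0624 + 0.0507 + 0.0338 + 0.0004 + 0.0004 + 0.0208 + 0.0040 = 0.1725
Σp_1ᵢ² = 0.24² + 0.13² + 0.26² + 0.02² + 0.02² + 0.13² + 0.20² = 0.0576 + 0.0169 + 0.0676 + 0.0004 + 0.0004 + 0.0169 + 0.0400 = 0.1998
Σp_2ᵢ² = 0.26² + 0.39² + 0.13² + 0.02² + 0.02² + 0.16² + 0.02² = 0.0676 + 0.1521 + 0.0169 + 0.0004 + 0.0004 + 0.0256 + 0.0004 = 0.2634
O = 0.1725 / √(0.1998 × 0.2634) = 0.1725 / 0.22941 = 0.7519
O = 0.7519 > 0.4 → Yes.

Yes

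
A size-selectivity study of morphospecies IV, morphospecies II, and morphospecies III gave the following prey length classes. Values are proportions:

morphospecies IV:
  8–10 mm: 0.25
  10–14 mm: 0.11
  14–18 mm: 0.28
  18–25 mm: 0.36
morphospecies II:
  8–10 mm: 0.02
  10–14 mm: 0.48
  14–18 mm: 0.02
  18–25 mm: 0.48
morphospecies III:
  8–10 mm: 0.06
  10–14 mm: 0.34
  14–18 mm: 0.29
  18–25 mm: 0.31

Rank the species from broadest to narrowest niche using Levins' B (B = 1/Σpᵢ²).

Σp_IVᵢ² = 0.25² + 0.11² + 0.28² + 0.36² = 0.0625 + 0.0121 + 0.0784 + 0.1296 = 0.2826
B_IV = 1 / 0.2826 = 3.5386
Σp_IIᵢ² = 0.02² + 0.48² + 0.02² + 0.48² = 0.0004 + 0.2304 + 0.0004 + 0.2304 = 0.4616
B_II = 1 / 0.4616 = 2.1664
Σp_IIIᵢ² = 0.06² + 0.34² + 0.29² + 0.31² = 0.0036 + 0.1156 + 0.0841 + 0.0961 = 0.2994
B_III = 1 / 0.2994 = 3.3400
Ranking by B (broadest → narrowest): morphospecies IV (3.54) > morphospecies III (3.34) > morphospecies II (2.17)

morphospecies IV > morphospecies III > morphospecies II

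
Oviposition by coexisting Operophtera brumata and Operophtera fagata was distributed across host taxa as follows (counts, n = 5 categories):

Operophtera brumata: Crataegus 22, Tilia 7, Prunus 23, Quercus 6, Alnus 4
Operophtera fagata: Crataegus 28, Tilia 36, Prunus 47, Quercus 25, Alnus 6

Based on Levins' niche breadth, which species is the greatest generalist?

Operophtera fagata

Proportions for Operophtera brumata (n=62): 22/62=0.3548, 7/62=0.1129, 23/62=0.3710, 6/62=0.0968, 4/62=0.0645
Proportions for Operophtera fagata (n=142): 28/142=0.1972, 36/142=0.2535, 47/142=0.3310, 25/142=0.1761, 6/142=0.0423
Σp_brumᵢ² = 0.3548² + 0.1129² + 0.3710² + 0.0968² + 0.0645² = 0.125883 + 0.012746 + 0.137641 + 0.009370 + 0.004160 = 0.289800
B_brum = 1 / 0.289800 = 3.4507
Σp_fagaᵢ² = 0.1972² + 0.2535² + 0.3310² + 0.1761² + 0.0423² = 0.038888 + 0.064262 + 0.109561 + 0.031011 + 0.001789 = 0.245511
B_faga = 1 / 0.245511 = 4.0731
Highest B → broadest niche (most generalist): Operophtera fagata (B = 4.07).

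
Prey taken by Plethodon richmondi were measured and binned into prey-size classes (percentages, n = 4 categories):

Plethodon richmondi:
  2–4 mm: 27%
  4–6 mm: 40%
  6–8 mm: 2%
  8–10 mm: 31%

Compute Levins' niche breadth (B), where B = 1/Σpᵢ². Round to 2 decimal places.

Convert percentages to proportions (divide by 100).
Σpᵢ² = 0.27² + 0.40² + 0.02² + 0.31² = 0.0729 + 0.1600 + 0.0004 + 0.0961 = 0.3294
B = 1 / 0.3294 = 3.0358

3.04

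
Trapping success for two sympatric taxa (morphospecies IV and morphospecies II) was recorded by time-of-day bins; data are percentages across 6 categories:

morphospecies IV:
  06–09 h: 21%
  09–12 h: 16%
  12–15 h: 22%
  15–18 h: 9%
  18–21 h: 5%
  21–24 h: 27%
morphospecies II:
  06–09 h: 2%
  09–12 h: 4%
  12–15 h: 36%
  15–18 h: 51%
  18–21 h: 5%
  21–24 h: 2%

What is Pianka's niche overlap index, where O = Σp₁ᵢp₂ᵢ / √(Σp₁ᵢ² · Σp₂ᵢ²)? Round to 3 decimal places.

0.509

Convert percentages to proportions (divide by 100).
Σ p₁ᵢp₂ᵢ = 0.0042 + 0.0064 + 0.0792 + 0.0459 + 0.0025 + 0.0054 = 0.1436
Σp_1ᵢ² = 0.21² + 0.16² + 0.22² + 0.09² + 0.05² + 0.27² = 0.0441 + 0.0256 + 0.0484 + 0.0081 + 0.0025 + 0.0729 = 0.2016
Σp_2ᵢ² = 0.02² + 0.04² + 0.36² + 0.51² + 0.05² + 0.02² = 0.0004 + 0.0016 + 0.1296 + 0.2601 + 0.0025 + 0.0004 = 0.3946
O = 0.1436 / √(0.2016 × 0.3946) = 0.1436 / 0.282049 = 0.50913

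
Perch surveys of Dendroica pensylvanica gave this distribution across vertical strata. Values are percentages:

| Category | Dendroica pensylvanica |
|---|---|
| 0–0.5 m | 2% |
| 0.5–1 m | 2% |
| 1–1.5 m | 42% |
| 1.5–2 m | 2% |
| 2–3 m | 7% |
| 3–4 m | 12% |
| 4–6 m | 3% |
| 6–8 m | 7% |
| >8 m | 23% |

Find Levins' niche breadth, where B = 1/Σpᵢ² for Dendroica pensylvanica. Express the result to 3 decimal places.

3.912

Convert percentages to proportions (divide by 100).
Σpᵢ² = 0.02² + 0.02² + 0.42² + 0.02² + 0.07² + 0.12² + 0.03² + 0.07² + 0.23² = 0.0004 + 0.0004 + 0.1764 + 0.0004 + 0.0049 + 0.0144 + 0.0009 + 0.0049 + 0.0529 = 0.2556
B = 1 / 0.2556 = 3.91236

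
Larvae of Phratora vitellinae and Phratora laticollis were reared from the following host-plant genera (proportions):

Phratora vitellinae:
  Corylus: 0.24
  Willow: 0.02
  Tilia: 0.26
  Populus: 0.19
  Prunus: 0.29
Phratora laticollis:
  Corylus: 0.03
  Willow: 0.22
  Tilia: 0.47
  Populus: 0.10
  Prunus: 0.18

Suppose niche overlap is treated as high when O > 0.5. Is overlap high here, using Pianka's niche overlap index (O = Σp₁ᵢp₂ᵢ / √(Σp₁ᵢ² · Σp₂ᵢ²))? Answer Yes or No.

Yes

Σ p₁ᵢp₂ᵢ = 0.0072 + 0.0044 + 0.1222 + 0.0190 + 0.0522 = 0.2050
Σp_1ᵢ² = 0.24² + 0.02² + 0.26² + 0.19² + 0.29² = 0.0576 + 0.0004 + 0.0676 + 0.0361 + 0.0841 = 0.2458
Σp_2ᵢ² = 0.03² + 0.22² + 0.47² + 0.10² + 0.18² = 0.0009 + 0.0484 + 0.2209 + 0.0100 + 0.0324 = 0.3126
O = 0.2050 / √(0.2458 × 0.3126) = 0.2050 / 0.27720 = 0.7395
O = 0.7395 > 0.5 → Yes.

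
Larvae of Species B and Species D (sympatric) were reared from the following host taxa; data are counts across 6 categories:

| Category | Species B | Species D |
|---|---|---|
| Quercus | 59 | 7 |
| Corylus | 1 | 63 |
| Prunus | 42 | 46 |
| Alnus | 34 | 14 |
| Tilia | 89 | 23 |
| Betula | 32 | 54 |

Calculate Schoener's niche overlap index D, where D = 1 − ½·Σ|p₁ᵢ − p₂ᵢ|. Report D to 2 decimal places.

0.50

Proportions for Species B (n=257): 59/257=0.2296, 1/257=0.0039, 42/257=0.1634, 34/257=0.1323, 89/257=0.3463, 32/257=0.1245
Proportions for Species D (n=207): 7/207=0.0338, 63/207=0.3043, 46/207=0.2222, 14/207=0.0676, 23/207=0.1111, 54/207=0.2609
Σ|p₁ᵢ − p₂ᵢ| = 0.1958 + 0.3004 + 0.0588 + 0.0647 + 0.2352 + 0.1364 = 0.9913
D = 1 − ½ × 0.9913 = 1 − 0.49565 = 0.50435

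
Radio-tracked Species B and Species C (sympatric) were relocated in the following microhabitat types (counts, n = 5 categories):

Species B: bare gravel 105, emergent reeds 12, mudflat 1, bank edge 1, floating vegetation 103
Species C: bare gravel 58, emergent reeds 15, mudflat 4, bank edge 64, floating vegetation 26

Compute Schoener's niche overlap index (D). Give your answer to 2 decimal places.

0.57

Proportions for Species B (n=222): 105/222=0.4730, 12/222=0.0541, 1/222=0.0045, 1/222=0.0045, 103/222=0.4640
Proportions for Species C (n=167): 58/167=0.3473, 15/167=0.0898, 4/167=0.0240, 64/167=0.3832, 26/167=0.1557
Σ|p₁ᵢ − p₂ᵢ| = 0.1257 + 0.0357 + 0.0195 + 0.3787 + 0.3083 = 0.8679
D = 1 − ½ × 0.8679 = 1 − 0.43395 = 0.56605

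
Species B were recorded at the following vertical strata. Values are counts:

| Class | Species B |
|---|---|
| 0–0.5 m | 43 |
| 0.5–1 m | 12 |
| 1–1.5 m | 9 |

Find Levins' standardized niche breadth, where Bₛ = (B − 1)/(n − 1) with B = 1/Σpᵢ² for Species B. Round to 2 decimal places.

0.49

Proportions for Species B (n=64): 43/64=0.6719, 12/64=0.1875, 9/64=0.1406
Σpᵢ² = 0.6719² + 0.1875² + 0.1406² = 0.451450 + 0.035156 + 0.019768 = 0.506374
B = 1 / 0.506374 = 1.9748
Bₛ = (B − 1)/(n − 1) = (1.9748 − 1)/(3 − 1) = 0.9748/2 = 0.4874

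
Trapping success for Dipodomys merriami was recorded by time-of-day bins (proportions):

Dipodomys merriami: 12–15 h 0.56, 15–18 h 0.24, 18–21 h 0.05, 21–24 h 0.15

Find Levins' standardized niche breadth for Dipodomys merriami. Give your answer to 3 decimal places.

0.508

Σpᵢ² = 0.56² + 0.24² + 0.05² + 0.15² = 0.3136 + 0.0576 + 0.0025 + 0.0225 = 0.3962
B = 1 / 0.3962 = 2.52398
Bₛ = (B − 1)/(n − 1) = (2.52398 − 1)/(4 − 1) = 1.52398/3 = 0.50799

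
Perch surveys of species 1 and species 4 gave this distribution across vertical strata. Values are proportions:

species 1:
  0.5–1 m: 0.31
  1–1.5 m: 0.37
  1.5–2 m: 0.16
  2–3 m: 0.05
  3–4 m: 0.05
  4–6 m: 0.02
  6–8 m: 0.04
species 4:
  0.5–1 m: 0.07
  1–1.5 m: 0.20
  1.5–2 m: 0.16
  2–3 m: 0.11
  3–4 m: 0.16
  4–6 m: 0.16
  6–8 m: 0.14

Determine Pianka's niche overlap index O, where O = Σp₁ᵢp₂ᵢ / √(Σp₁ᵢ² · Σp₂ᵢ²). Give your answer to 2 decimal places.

0.71

Σ p₁ᵢp₂ᵢ = 0.0217 + 0.0740 + 0.0256 + 0.0055 + 0.0080 + 0.0032 + 0.0056 = 0.1436
Σp_1ᵢ² = 0.31² + 0.37² + 0.16² + 0.05² + 0.05² + 0.02² + 0.04² = 0.0961 + 0.1369 + 0.0256 + 0.0025 + 0.0025 + 0.0004 + 0.0016 = 0.2656
Σp_2ᵢ² = 0.07² + 0.20² + 0.16² + 0.11² + 0.16² + 0.16² + 0.14² = 0.0049 + 0.0400 + 0.0256 + 0.0121 + 0.0256 + 0.0256 + 0.0196 = 0.1534
O = 0.1436 / √(0.2656 × 0.1534) = 0.1436 / 0.20185 = 0.7114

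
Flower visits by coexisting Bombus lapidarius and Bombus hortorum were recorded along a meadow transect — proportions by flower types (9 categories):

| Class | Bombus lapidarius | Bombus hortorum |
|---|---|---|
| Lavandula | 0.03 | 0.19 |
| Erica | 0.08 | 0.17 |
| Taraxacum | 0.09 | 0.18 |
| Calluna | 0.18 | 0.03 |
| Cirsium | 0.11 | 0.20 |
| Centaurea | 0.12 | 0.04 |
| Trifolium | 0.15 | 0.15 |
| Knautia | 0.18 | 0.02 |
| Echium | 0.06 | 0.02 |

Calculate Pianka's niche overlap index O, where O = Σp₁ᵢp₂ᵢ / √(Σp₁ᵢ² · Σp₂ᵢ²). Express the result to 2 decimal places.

Σ p₁ᵢp₂ᵢ = 0.0057 + 0.0136 + 0.0162 + 0.0054 + 0.0220 + 0.0048 + 0.0225 + 0.0036 + 0.0012 = 0.0950
Σp_1ᵢ² = 0.03² + 0.08² + 0.09² + 0.18² + 0.11² + 0.12² + 0.15² + 0.18² + 0.06² = 0.0009 + 0.0064 + 0.0081 + 0.0324 + 0.0121 + 0.0144 + 0.0225 + 0.0324 + 0.0036 = 0.1328
Σp_2ᵢ² = 0.19² + 0.17² + 0.18² + 0.03² + 0.20² + 0.04² + 0.15² + 0.02² + 0.02² = 0.0361 + 0.0289 + 0.0324 + 0.0009 + 0.0400 + 0.0016 + 0.0225 + 0.0004 + 0.0004 = 0.1632
O = 0.0950 / √(0.1328 × 0.1632) = 0.0950 / 0.14722 = 0.6453

0.65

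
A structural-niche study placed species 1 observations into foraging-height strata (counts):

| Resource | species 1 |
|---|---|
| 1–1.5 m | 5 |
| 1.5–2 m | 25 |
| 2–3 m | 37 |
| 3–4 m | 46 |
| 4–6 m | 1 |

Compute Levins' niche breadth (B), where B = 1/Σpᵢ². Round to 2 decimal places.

3.14

Proportions for species 1 (n=114): 5/114=0.0439, 25/114=0.2193, 37/114=0.3246, 46/114=0.4035, 1/114=0.0088
Σpᵢ² = 0.0439² + 0.2193² + 0.3246² + 0.4035² + 0.0088² = 0.001927 + 0.048092 + 0.105365 + 0.162812 + 0.000077 = 0.318273
B = 1 / 0.318273 = 3.1420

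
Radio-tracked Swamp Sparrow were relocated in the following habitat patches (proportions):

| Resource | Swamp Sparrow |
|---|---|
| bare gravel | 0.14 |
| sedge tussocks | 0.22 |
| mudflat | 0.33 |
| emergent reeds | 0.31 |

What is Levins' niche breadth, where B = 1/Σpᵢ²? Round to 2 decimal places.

Σpᵢ² = 0.14² + 0.22² + 0.33² + 0.31² = 0.0196 + 0.0484 + 0.1089 + 0.0961 = 0.2730
B = 1 / 0.2730 = 3.6630

3.66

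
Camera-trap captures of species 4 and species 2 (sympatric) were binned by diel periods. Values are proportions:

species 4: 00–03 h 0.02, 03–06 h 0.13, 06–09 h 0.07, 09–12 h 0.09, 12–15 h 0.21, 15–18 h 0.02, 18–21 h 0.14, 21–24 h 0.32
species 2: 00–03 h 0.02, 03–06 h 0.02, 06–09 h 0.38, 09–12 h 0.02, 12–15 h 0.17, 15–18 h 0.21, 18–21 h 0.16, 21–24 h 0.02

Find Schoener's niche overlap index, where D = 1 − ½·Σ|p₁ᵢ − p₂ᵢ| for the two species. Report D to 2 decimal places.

Σ|p₁ᵢ − p₂ᵢ| = 0.00 + 0.11 + 0.31 + 0.07 + 0.04 + 0.19 + 0.02 + 0.30 = 1.04
D = 1 − ½ × 1.04 = 1 − 0.520 = 0.4800

0.48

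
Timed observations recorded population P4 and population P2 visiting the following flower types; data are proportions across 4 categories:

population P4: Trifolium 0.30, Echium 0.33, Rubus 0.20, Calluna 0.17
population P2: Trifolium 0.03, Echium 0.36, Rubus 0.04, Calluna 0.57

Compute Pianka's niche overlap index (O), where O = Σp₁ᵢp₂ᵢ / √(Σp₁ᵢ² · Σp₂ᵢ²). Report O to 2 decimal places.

0.67

Σ p₁ᵢp₂ᵢ = 0.0090 + 0.1188 + 0.0080 + 0.0969 = 0.2327
Σp_1ᵢ² = 0.30² + 0.33² + 0.20² + 0.17² = 0.0900 + 0.1089 + 0.0400 + 0.0289 = 0.2678
Σp_2ᵢ² = 0.03² + 0.36² + 0.04² + 0.57² = 0.0009 + 0.1296 + 0.0016 + 0.3249 = 0.4570
O = 0.2327 / √(0.2678 × 0.4570) = 0.2327 / 0.34984 = 0.6652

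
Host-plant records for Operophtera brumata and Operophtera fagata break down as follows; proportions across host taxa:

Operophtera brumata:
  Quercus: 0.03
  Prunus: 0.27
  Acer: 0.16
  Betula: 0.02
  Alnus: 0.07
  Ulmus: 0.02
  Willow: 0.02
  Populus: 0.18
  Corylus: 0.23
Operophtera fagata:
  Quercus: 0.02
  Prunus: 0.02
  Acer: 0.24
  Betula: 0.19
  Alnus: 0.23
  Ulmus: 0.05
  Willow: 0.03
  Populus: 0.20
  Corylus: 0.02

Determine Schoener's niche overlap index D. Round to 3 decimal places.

0.530

Σ|p₁ᵢ − p₂ᵢ| = 0.01 + 0.25 + 0.08 + 0.17 + 0.16 + 0.03 + 0.01 + 0.02 + 0.21 = 0.94
D = 1 − ½ × 0.94 = 1 − 0.470 = 0.53000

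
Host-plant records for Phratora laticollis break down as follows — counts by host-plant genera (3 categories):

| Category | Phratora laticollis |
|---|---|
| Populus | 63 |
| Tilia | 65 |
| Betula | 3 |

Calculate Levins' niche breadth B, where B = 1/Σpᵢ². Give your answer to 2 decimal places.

2.09

Proportions for Phratora laticollis (n=131): 63/131=0.4809, 65/131=0.4962, 3/131=0.0229
Σpᵢ² = 0.4809² + 0.4962² + 0.0229² = 0.231265 + 0.246214 + 0.000524 = 0.478003
B = 1 / 0.478003 = 2.0920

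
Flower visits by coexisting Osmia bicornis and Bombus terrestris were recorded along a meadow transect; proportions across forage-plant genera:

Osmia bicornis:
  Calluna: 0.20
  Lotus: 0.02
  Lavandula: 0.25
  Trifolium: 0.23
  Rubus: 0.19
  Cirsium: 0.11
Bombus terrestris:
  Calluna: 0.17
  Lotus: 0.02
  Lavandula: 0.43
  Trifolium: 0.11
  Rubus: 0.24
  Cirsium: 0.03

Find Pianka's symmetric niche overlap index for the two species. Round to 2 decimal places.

Σ p₁ᵢp₂ᵢ = 0.0340 + 0.0004 + 0.1075 + 0.0253 + 0.0456 + 0.0033 = 0.2161
Σp_1ᵢ² = 0.20² + 0.02² + 0.25² + 0.23² + 0.19² + 0.11² = 0.0400 + 0.0004 + 0.0625 + 0.0529 + 0.0361 + 0.0121 = 0.2040
Σp_2ᵢ² = 0.17² + 0.02² + 0.43² + 0.11² + 0.24² + 0.03² = 0.0289 + 0.0004 + 0.1849 + 0.0121 + 0.0576 + 0.0009 = 0.2848
O = 0.2161 / √(0.2040 × 0.2848) = 0.2161 / 0.24104 = 0.8965

0.90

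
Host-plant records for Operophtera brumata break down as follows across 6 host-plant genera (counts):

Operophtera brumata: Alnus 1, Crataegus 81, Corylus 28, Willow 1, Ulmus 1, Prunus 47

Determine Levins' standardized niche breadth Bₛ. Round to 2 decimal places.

Proportions for Operophtera brumata (n=159): 1/159=0.0063, 81/159=0.5094, 28/159=0.1761, 1/159=0.0063, 1/159=0.0063, 47/159=0.2956
Σpᵢ² = 0.0063² + 0.5094² + 0.1761² + 0.0063² + 0.0063² + 0.2956² = 0.000040 + 0.259488 + 0.031011 + 0.000040 + 0.000040 + 0.087379 = 0.377998
B = 1 / 0.377998 = 2.6455
Bₛ = (B − 1)/(n − 1) = (2.6455 − 1)/(6 − 1) = 1.6455/5 = 0.3291

0.33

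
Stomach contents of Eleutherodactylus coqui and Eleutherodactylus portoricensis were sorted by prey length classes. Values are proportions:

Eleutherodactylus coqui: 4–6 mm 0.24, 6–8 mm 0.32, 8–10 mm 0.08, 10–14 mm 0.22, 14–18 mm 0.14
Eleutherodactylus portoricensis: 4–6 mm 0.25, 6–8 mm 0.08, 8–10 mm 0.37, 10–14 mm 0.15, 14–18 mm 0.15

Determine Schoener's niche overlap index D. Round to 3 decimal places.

0.690

Σ|p₁ᵢ − p₂ᵢ| = 0.01 + 0.24 + 0.29 + 0.07 + 0.01 = 0.62
D = 1 − ½ × 0.62 = 1 − 0.310 = 0.69000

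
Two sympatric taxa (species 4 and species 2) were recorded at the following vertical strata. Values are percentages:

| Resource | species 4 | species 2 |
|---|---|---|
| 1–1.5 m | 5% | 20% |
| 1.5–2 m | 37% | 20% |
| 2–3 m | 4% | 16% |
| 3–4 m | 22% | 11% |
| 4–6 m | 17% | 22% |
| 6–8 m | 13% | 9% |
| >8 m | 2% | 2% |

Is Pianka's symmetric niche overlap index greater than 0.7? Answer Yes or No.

Convert percentages to proportions (divide by 100).
Σ p₁ᵢp₂ᵢ = 0.0100 + 0.0740 + 0.0064 + 0.0242 + 0.0374 + 0.0117 + 0.0004 = 0.1641
Σp_1ᵢ² = 0.05² + 0.37² + 0.04² + 0.22² + 0.17² + 0.13² + 0.02² = 0.0025 + 0.1369 + 0.0016 + 0.0484 + 0.0289 + 0.0169 + 0.0004 = 0.2356
Σp_2ᵢ² = 0.20² + 0.20² + 0.16² + 0.11² + 0.22² + 0.09² + 0.02² = 0.0400 + 0.0400 + 0.0256 + 0.0121 + 0.0484 + 0.0081 + 0.0004 = 0.1746
O = 0.1641 / √(0.2356 × 0.1746) = 0.1641 / 0.20282 = 0.8091
O = 0.8091 > 0.7 → Yes.

Yes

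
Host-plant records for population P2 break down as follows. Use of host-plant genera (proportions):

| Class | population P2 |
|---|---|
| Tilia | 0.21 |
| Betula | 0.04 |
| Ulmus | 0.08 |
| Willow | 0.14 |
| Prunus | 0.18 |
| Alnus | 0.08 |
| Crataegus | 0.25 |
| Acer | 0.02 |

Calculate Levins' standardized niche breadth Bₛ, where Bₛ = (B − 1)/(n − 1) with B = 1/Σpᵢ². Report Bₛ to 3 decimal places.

0.681

Σpᵢ² = 0.21² + 0.04² + 0.08² + 0.14² + 0.18² + 0.08² + 0.25² + 0.02² = 0.0441 + 0.0016 + 0.0064 + 0.0196 + 0.0324 + 0.0064 + 0.0625 + 0.0004 = 0.1734
B = 1 / 0.1734 = 5.76701
Bₛ = (B − 1)/(n − 1) = (5.76701 − 1)/(8 − 1) = 4.76701/7 = 0.68100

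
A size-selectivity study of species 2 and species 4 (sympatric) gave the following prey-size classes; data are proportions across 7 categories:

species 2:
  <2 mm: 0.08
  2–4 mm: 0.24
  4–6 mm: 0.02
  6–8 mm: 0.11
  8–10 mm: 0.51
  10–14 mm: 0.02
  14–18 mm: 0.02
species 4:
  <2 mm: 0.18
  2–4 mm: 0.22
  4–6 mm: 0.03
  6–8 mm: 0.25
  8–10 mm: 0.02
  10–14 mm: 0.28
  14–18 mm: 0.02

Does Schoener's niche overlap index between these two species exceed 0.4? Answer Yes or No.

Yes

Σ|p₁ᵢ − p₂ᵢ| = 0.10 + 0.02 + 0.01 + 0.14 + 0.49 + 0.26 + 0.00 = 1.02
D = 1 − ½ × 1.02 = 1 − 0.510 = 0.4900
D = 0.4900 > 0.4 → Yes.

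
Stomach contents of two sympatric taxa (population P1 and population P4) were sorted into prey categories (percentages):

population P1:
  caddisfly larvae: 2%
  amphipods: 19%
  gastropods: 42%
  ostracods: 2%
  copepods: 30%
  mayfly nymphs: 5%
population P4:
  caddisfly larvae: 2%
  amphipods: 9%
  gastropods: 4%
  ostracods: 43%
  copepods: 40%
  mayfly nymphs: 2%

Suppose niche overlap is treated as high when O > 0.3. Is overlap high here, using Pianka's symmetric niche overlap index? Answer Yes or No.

Yes

Convert percentages to proportions (divide by 100).
Σ p₁ᵢp₂ᵢ = 0.0004 + 0.0171 + 0.0168 + 0.0086 + 0.1200 + 0.0010 = 0.1639
Σp_1ᵢ² = 0.02² + 0.19² + 0.42² + 0.02² + 0.30² + 0.05² = 0.0004 + 0.0361 + 0.1764 + 0.0004 + 0.0900 + 0.0025 = 0.3058
Σp_2ᵢ² = 0.02² + 0.09² + 0.04² + 0.43² + 0.40² + 0.02² = 0.0004 + 0.0081 + 0.0016 + 0.1849 + 0.1600 + 0.0004 = 0.3554
O = 0.1639 / √(0.3058 × 0.3554) = 0.1639 / 0.32967 = 0.4972
O = 0.4972 > 0.3 → Yes.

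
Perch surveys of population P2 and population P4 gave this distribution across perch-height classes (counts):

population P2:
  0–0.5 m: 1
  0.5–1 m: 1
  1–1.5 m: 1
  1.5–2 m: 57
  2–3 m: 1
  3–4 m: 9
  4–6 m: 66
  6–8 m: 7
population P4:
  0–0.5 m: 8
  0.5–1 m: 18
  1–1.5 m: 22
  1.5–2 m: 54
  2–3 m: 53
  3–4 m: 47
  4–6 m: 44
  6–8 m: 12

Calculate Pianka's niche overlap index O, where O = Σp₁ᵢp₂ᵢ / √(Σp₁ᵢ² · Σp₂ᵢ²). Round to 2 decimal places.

Proportions for population P2 (n=143): 1/143=0.0070, 1/143=0.0070, 1/143=0.0070, 57/143=0.3986, 1/143=0.0070, 9/143=0.0629, 66/143=0.4615, 7/143=0.0490
Proportions for population P4 (n=258): 8/258=0.0310, 18/258=0.0698, 22/258=0.0853, 54/258=0.2093, 53/258=0.2054, 47/258=0.1822, 44/258=0.1705, 12/258=0.0465
Σ p₁ᵢp₂ᵢ = 0.000217 + 0.000489 + 0.000597 + 0.083427 + 0.001438 + 0.011460 + 0.078686 + 0.002279 = 0.178593
Σp_1ᵢ² = 0.0070² + 0.0070² + 0.0070² + 0.3986² + 0.0070² + 0.0629² + 0.4615² + 0.0490² = 0.000049 + 0.000049 + 0.000049 + 0.158882 + 0.000049 + 0.003956 + 0.212982 + 0.002401 = 0.378417
Σp_2ᵢ² = 0.0310² + 0.0698² + 0.0853² + 0.2093² + 0.2054² + 0.1822² + 0.1705² + 0.0465² = 0.000961 + 0.004872 + 0.007276 + 0.043806 + 0.042189 + 0.033197 + 0.029070 + 0.002162 = 0.163533
O = 0.178593 / √(0.378417 × 0.163533) = 0.178593 / 0.2487643 = 0.7179

0.72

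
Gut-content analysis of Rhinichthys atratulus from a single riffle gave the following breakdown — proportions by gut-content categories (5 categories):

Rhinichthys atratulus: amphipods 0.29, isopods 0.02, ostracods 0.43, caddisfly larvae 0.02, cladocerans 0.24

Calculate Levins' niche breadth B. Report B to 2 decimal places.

Σpᵢ² = 0.29² + 0.02² + 0.43² + 0.02² + 0.24² = 0.0841 + 0.0004 + 0.1849 + 0.0004 + 0.0576 = 0.3274
B = 1 / 0.3274 = 3.0544

3.05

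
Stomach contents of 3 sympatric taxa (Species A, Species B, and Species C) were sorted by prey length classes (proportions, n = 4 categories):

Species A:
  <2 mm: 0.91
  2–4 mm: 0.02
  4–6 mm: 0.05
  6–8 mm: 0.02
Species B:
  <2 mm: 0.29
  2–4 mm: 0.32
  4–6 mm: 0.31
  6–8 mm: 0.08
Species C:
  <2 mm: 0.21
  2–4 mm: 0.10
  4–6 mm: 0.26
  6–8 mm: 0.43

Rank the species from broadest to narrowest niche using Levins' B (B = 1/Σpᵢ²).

Σp_Aᵢ² = 0.91² + 0.02² + 0.05² + 0.02² = 0.8281 + 0.0004 + 0.0025 + 0.0004 = 0.8314
B_A = 1 / 0.8314 = 1.2028
Σp_Bᵢ² = 0.29² + 0.32² + 0.31² + 0.08² = 0.0841 + 0.1024 + 0.0961 + 0.0064 = 0.2890
B_B = 1 / 0.2890 = 3.4602
Σp_Cᵢ² = 0.21² + 0.10² + 0.26² + 0.43² = 0.0441 + 0.0100 + 0.0676 + 0.1849 = 0.3066
B_C = 1 / 0.3066 = 3.2616
Ranking by B (broadest → narrowest): Species B (3.46) > Species C (3.26) > Species A (1.20)

Species B > Species C > Species A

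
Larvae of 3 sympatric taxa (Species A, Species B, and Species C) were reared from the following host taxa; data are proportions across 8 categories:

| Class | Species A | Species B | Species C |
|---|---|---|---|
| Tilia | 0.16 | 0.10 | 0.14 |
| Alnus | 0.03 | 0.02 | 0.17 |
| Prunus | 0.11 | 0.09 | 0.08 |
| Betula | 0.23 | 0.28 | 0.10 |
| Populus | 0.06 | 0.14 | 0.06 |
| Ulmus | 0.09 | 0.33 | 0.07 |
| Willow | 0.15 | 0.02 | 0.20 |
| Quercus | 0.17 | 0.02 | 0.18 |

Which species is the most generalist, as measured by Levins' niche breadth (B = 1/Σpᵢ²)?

Species C

Σp_Aᵢ² = 0.16² + 0.03² + 0.11² + 0.23² + 0.06² + 0.09² + 0.15² + 0.17² = 0.0256 + 0.0009 + 0.0121 + 0.0529 + 0.0036 + 0.0081 + 0.0225 + 0.0289 = 0.1546
B_A = 1 / 0.1546 = 6.4683
Σp_Bᵢ² = 0.10² + 0.02² + 0.09² + 0.28² + 0.14² + 0.33² + 0.02² + 0.02² = 0.0100 + 0.0004 + 0.0081 + 0.0784 + 0.0196 + 0.1089 + 0.0004 + 0.0004 = 0.2262
B_B = 1 / 0.2262 = 4.4209
Σp_Cᵢ² = 0.14² + 0.17² + 0.08² + 0.10² + 0.06² + 0.07² + 0.20² + 0.18² = 0.0196 + 0.0289 + 0.0064 + 0.0100 + 0.0036 + 0.0049 + 0.0400 + 0.0324 = 0.1458
B_C = 1 / 0.1458 = 6.8587
Highest B → broadest niche (most generalist): Species C (B = 6.86).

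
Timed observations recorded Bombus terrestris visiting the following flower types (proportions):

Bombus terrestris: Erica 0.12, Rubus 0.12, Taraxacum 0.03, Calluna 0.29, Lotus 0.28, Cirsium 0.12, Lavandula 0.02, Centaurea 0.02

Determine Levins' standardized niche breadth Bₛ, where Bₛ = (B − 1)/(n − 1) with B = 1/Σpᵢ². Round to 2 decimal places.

0.55

Σpᵢ² = 0.12² + 0.12² + 0.03² + 0.29² + 0.28² + 0.12² + 0.02² + 0.02² = 0.0144 + 0.0144 + 0.0009 + 0.0841 + 0.0784 + 0.0144 + 0.0004 + 0.0004 = 0.2074
B = 1 / 0.2074 = 4.8216
Bₛ = (B − 1)/(n − 1) = (4.8216 − 1)/(8 − 1) = 3.8216/7 = 0.5459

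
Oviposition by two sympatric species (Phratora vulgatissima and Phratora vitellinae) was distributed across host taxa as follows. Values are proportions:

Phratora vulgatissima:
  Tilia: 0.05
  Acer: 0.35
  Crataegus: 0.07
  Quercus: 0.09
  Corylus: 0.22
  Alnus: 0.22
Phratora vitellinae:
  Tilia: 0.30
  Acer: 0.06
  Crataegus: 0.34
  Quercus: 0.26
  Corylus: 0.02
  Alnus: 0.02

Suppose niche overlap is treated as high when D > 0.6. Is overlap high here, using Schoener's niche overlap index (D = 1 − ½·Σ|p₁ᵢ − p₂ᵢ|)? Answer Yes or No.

No

Σ|p₁ᵢ − p₂ᵢ| = 0.25 + 0.29 + 0.27 + 0.17 + 0.20 + 0.20 = 1.38
D = 1 − ½ × 1.38 = 1 − 0.690 = 0.3100
D = 0.3100 < 0.6 → No.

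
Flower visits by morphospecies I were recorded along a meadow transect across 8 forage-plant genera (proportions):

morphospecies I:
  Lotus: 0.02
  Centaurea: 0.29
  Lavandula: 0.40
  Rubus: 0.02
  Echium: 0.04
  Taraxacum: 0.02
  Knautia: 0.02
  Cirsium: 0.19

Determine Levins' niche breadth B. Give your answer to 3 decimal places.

Σpᵢ² = 0.02² + 0.29² + 0.40² + 0.02² + 0.04² + 0.02² + 0.02² + 0.19² = 0.0004 + 0.0841 + 0.1600 + 0.0004 + 0.0016 + 0.0004 + 0.0004 + 0.0361 = 0.2834
B = 1 / 0.2834 = 3.52858

3.529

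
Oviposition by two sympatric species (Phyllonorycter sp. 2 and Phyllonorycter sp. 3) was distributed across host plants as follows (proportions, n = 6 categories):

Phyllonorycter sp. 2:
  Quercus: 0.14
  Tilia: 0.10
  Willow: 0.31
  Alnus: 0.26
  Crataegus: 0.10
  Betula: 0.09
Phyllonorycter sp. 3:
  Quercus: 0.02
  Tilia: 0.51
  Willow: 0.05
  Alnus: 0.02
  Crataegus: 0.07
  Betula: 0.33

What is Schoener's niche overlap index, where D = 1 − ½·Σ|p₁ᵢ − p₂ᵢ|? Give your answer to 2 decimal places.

Σ|p₁ᵢ − p₂ᵢ| = 0.12 + 0.41 + 0.26 + 0.24 + 0.03 + 0.24 = 1.30
D = 1 − ½ × 1.30 = 1 − 0.650 = 0.3500

0.35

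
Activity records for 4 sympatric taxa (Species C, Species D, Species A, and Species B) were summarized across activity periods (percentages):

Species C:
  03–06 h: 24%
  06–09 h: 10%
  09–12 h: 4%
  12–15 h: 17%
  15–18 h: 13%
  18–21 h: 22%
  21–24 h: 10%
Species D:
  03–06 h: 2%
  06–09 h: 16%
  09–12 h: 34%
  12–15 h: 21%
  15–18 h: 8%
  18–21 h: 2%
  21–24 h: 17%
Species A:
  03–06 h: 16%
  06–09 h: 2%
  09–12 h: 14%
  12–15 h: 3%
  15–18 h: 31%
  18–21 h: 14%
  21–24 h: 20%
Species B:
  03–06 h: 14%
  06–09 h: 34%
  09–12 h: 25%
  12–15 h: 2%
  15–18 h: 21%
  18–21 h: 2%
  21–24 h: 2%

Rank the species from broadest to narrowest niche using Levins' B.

Convert percentages to proportions (divide by 100).
Σp_Cᵢ² = 0.24² + 0.10² + 0.04² + 0.17² + 0.13² + 0.22² + 0.10² = 0.0576 + 0.0100 + 0.0016 + 0.0289 + 0.0169 + 0.0484 + 0.0100 = 0.1734
B_C = 1 / 0.1734 = 5.7670
Σp_Dᵢ² = 0.02² + 0.16² + 0.34² + 0.21² + 0.08² + 0.02² + 0.17² = 0.0004 + 0.0256 + 0.1156 + 0.0441 + 0.0064 + 0.0004 + 0.0289 = 0.2214
B_D = 1 / 0.2214 = 4.5167
Σp_Aᵢ² = 0.16² + 0.02² + 0.14² + 0.03² + 0.31² + 0.14² + 0.20² = 0.0256 + 0.0004 + 0.0196 + 0.0009 + 0.0961 + 0.0196 + 0.0400 = 0.2022
B_A = 1 / 0.2022 = 4.9456
Σp_Bᵢ² = 0.14² + 0.34² + 0.25² + 0.02² + 0.21² + 0.02² + 0.02² = 0.0196 + 0.1156 + 0.0625 + 0.0004 + 0.0441 + 0.0004 + 0.0004 = 0.2430
B_B = 1 / 0.2430 = 4.1152
Ranking by B (broadest → narrowest): Species C (5.77) > Species A (4.95) > Species D (4.52) > Species B (4.12)

Species C > Species A > Species D > Species B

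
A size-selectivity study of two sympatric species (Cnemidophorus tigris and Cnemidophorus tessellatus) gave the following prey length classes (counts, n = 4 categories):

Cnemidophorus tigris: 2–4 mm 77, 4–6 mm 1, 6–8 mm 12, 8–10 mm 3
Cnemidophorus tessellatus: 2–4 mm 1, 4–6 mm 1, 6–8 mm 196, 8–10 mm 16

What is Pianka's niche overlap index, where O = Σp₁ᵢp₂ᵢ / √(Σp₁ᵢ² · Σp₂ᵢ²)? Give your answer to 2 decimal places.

0.16

Proportions for Cnemidophorus tigris (n=93): 77/93=0.8280, 1/93=0.0108, 12/93=0.1290, 3/93=0.0323
Proportions for Cnemidophorus tessellatus (n=214): 1/214=0.0047, 1/214=0.0047, 196/214=0.9159, 16/214=0.0748
Σ p₁ᵢp₂ᵢ = 0.003892 + 0.000051 + 0.118151 + 0.002416 = 0.124510
Σp_1ᵢ² = 0.8280² + 0.0108² + 0.1290² + 0.0323² = 0.685584 + 0.000117 + 0.016641 + 0.001043 = 0.703385
Σp_2ᵢ² = 0.0047² + 0.0047² + 0.9159² + 0.0748² = 0.000022 + 0.000022 + 0.838873 + 0.005595 = 0.844512
O = 0.124510 / √(0.703385 × 0.844512) = 0.124510 / 0.7707250 = 0.1615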